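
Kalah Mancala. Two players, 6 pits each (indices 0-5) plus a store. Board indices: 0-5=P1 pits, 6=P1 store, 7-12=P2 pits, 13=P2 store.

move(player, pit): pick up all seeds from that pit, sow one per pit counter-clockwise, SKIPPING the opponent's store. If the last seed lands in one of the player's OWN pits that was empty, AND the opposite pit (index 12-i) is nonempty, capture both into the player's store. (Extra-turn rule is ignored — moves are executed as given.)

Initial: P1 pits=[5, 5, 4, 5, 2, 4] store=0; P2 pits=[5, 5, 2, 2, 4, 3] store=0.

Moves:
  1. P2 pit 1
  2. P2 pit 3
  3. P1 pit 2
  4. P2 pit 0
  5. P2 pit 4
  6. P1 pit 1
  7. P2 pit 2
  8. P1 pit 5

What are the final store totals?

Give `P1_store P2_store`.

Move 1: P2 pit1 -> P1=[5,5,4,5,2,4](0) P2=[5,0,3,3,5,4](1)
Move 2: P2 pit3 -> P1=[5,5,4,5,2,4](0) P2=[5,0,3,0,6,5](2)
Move 3: P1 pit2 -> P1=[5,5,0,6,3,5](1) P2=[5,0,3,0,6,5](2)
Move 4: P2 pit0 -> P1=[5,5,0,6,3,5](1) P2=[0,1,4,1,7,6](2)
Move 5: P2 pit4 -> P1=[6,6,1,7,4,5](1) P2=[0,1,4,1,0,7](3)
Move 6: P1 pit1 -> P1=[6,0,2,8,5,6](2) P2=[1,1,4,1,0,7](3)
Move 7: P2 pit2 -> P1=[6,0,2,8,5,6](2) P2=[1,1,0,2,1,8](4)
Move 8: P1 pit5 -> P1=[6,0,2,8,5,0](3) P2=[2,2,1,3,2,8](4)

Answer: 3 4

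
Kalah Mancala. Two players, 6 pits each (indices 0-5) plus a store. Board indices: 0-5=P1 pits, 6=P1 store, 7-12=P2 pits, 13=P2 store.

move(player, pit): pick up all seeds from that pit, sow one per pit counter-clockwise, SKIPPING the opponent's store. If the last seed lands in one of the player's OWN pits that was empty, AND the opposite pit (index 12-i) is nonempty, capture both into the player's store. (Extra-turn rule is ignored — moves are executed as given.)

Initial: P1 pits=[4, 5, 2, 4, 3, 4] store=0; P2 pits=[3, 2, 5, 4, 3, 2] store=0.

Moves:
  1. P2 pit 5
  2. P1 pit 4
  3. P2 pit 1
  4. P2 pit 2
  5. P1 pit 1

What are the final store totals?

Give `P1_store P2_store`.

Move 1: P2 pit5 -> P1=[5,5,2,4,3,4](0) P2=[3,2,5,4,3,0](1)
Move 2: P1 pit4 -> P1=[5,5,2,4,0,5](1) P2=[4,2,5,4,3,0](1)
Move 3: P2 pit1 -> P1=[5,5,2,4,0,5](1) P2=[4,0,6,5,3,0](1)
Move 4: P2 pit2 -> P1=[6,6,2,4,0,5](1) P2=[4,0,0,6,4,1](2)
Move 5: P1 pit1 -> P1=[6,0,3,5,1,6](2) P2=[5,0,0,6,4,1](2)

Answer: 2 2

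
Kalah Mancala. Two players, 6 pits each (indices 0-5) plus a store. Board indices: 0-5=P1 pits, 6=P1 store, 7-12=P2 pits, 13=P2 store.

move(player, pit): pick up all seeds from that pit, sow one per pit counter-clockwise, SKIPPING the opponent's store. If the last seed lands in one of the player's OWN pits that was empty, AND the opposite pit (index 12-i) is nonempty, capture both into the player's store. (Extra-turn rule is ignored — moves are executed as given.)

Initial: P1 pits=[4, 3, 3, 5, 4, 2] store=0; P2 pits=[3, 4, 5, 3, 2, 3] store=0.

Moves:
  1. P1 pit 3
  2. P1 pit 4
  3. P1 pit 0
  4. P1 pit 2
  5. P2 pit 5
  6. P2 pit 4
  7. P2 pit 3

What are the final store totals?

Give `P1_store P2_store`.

Answer: 10 3

Derivation:
Move 1: P1 pit3 -> P1=[4,3,3,0,5,3](1) P2=[4,5,5,3,2,3](0)
Move 2: P1 pit4 -> P1=[4,3,3,0,0,4](2) P2=[5,6,6,3,2,3](0)
Move 3: P1 pit0 -> P1=[0,4,4,1,0,4](9) P2=[5,0,6,3,2,3](0)
Move 4: P1 pit2 -> P1=[0,4,0,2,1,5](10) P2=[5,0,6,3,2,3](0)
Move 5: P2 pit5 -> P1=[1,5,0,2,1,5](10) P2=[5,0,6,3,2,0](1)
Move 6: P2 pit4 -> P1=[1,5,0,2,1,5](10) P2=[5,0,6,3,0,1](2)
Move 7: P2 pit3 -> P1=[1,5,0,2,1,5](10) P2=[5,0,6,0,1,2](3)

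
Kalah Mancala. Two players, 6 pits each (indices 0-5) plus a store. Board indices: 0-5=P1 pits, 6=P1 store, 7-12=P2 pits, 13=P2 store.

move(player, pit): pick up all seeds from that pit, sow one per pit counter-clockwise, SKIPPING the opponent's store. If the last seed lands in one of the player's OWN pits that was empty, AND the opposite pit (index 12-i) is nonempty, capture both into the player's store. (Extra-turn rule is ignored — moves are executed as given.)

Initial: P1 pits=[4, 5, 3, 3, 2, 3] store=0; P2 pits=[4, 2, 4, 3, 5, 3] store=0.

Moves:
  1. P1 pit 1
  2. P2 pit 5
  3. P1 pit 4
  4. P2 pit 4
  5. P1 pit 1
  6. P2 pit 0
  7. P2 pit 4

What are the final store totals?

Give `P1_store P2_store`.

Move 1: P1 pit1 -> P1=[4,0,4,4,3,4](1) P2=[4,2,4,3,5,3](0)
Move 2: P2 pit5 -> P1=[5,1,4,4,3,4](1) P2=[4,2,4,3,5,0](1)
Move 3: P1 pit4 -> P1=[5,1,4,4,0,5](2) P2=[5,2,4,3,5,0](1)
Move 4: P2 pit4 -> P1=[6,2,5,4,0,5](2) P2=[5,2,4,3,0,1](2)
Move 5: P1 pit1 -> P1=[6,0,6,5,0,5](2) P2=[5,2,4,3,0,1](2)
Move 6: P2 pit0 -> P1=[6,0,6,5,0,5](2) P2=[0,3,5,4,1,2](2)
Move 7: P2 pit4 -> P1=[6,0,6,5,0,5](2) P2=[0,3,5,4,0,3](2)

Answer: 2 2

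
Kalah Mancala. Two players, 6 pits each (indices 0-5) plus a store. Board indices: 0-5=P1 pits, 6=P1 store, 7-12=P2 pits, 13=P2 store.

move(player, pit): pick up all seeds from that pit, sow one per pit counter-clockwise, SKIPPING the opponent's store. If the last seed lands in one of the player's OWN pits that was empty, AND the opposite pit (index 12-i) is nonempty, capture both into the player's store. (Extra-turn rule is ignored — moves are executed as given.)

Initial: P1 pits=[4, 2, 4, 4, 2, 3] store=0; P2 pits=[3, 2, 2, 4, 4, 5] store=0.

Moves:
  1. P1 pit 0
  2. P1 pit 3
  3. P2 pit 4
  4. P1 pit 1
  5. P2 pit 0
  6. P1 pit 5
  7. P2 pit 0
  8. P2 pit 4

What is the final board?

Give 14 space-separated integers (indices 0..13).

Move 1: P1 pit0 -> P1=[0,3,5,5,3,3](0) P2=[3,2,2,4,4,5](0)
Move 2: P1 pit3 -> P1=[0,3,5,0,4,4](1) P2=[4,3,2,4,4,5](0)
Move 3: P2 pit4 -> P1=[1,4,5,0,4,4](1) P2=[4,3,2,4,0,6](1)
Move 4: P1 pit1 -> P1=[1,0,6,1,5,5](1) P2=[4,3,2,4,0,6](1)
Move 5: P2 pit0 -> P1=[1,0,6,1,5,5](1) P2=[0,4,3,5,1,6](1)
Move 6: P1 pit5 -> P1=[1,0,6,1,5,0](2) P2=[1,5,4,6,1,6](1)
Move 7: P2 pit0 -> P1=[1,0,6,1,5,0](2) P2=[0,6,4,6,1,6](1)
Move 8: P2 pit4 -> P1=[1,0,6,1,5,0](2) P2=[0,6,4,6,0,7](1)

Answer: 1 0 6 1 5 0 2 0 6 4 6 0 7 1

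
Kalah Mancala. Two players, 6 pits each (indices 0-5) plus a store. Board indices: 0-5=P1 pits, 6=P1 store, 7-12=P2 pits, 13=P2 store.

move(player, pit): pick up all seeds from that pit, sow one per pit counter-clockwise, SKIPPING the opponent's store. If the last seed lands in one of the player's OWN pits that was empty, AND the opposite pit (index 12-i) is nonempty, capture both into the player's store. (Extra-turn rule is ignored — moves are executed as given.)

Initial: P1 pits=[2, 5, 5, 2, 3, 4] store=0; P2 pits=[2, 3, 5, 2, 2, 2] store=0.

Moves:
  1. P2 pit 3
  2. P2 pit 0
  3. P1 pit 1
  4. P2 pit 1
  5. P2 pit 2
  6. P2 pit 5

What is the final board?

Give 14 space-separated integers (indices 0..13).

Move 1: P2 pit3 -> P1=[2,5,5,2,3,4](0) P2=[2,3,5,0,3,3](0)
Move 2: P2 pit0 -> P1=[2,5,5,2,3,4](0) P2=[0,4,6,0,3,3](0)
Move 3: P1 pit1 -> P1=[2,0,6,3,4,5](1) P2=[0,4,6,0,3,3](0)
Move 4: P2 pit1 -> P1=[2,0,6,3,4,5](1) P2=[0,0,7,1,4,4](0)
Move 5: P2 pit2 -> P1=[3,1,7,3,4,5](1) P2=[0,0,0,2,5,5](1)
Move 6: P2 pit5 -> P1=[4,2,8,4,4,5](1) P2=[0,0,0,2,5,0](2)

Answer: 4 2 8 4 4 5 1 0 0 0 2 5 0 2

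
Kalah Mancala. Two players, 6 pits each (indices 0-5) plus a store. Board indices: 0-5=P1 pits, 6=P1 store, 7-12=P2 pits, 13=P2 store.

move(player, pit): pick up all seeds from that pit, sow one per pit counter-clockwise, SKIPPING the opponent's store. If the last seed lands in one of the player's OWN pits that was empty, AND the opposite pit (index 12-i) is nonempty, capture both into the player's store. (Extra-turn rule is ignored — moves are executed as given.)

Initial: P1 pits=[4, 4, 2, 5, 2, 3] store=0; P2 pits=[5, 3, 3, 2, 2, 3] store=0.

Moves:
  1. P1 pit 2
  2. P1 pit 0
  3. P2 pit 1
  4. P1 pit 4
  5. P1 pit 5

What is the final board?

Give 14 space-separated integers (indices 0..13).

Move 1: P1 pit2 -> P1=[4,4,0,6,3,3](0) P2=[5,3,3,2,2,3](0)
Move 2: P1 pit0 -> P1=[0,5,1,7,4,3](0) P2=[5,3,3,2,2,3](0)
Move 3: P2 pit1 -> P1=[0,5,1,7,4,3](0) P2=[5,0,4,3,3,3](0)
Move 4: P1 pit4 -> P1=[0,5,1,7,0,4](1) P2=[6,1,4,3,3,3](0)
Move 5: P1 pit5 -> P1=[0,5,1,7,0,0](2) P2=[7,2,5,3,3,3](0)

Answer: 0 5 1 7 0 0 2 7 2 5 3 3 3 0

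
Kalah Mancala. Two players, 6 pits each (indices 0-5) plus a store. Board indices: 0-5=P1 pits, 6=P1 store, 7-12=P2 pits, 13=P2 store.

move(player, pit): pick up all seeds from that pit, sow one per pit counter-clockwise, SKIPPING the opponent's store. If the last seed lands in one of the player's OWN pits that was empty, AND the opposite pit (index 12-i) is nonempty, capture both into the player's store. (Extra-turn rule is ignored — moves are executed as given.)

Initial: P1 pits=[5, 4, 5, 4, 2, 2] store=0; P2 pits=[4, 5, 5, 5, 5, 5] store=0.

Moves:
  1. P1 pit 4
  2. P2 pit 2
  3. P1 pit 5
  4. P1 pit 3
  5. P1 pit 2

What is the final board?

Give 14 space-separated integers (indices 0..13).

Move 1: P1 pit4 -> P1=[5,4,5,4,0,3](1) P2=[4,5,5,5,5,5](0)
Move 2: P2 pit2 -> P1=[6,4,5,4,0,3](1) P2=[4,5,0,6,6,6](1)
Move 3: P1 pit5 -> P1=[6,4,5,4,0,0](2) P2=[5,6,0,6,6,6](1)
Move 4: P1 pit3 -> P1=[6,4,5,0,1,1](3) P2=[6,6,0,6,6,6](1)
Move 5: P1 pit2 -> P1=[6,4,0,1,2,2](4) P2=[7,6,0,6,6,6](1)

Answer: 6 4 0 1 2 2 4 7 6 0 6 6 6 1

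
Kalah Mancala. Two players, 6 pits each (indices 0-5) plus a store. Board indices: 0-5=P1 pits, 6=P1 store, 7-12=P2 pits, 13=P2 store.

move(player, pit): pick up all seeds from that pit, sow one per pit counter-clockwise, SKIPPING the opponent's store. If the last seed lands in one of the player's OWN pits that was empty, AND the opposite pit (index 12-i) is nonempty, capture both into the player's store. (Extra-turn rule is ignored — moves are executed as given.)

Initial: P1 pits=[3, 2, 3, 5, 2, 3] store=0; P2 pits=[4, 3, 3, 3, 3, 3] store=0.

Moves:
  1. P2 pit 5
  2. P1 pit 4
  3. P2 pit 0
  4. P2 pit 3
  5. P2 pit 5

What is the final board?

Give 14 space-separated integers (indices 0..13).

Move 1: P2 pit5 -> P1=[4,3,3,5,2,3](0) P2=[4,3,3,3,3,0](1)
Move 2: P1 pit4 -> P1=[4,3,3,5,0,4](1) P2=[4,3,3,3,3,0](1)
Move 3: P2 pit0 -> P1=[4,3,3,5,0,4](1) P2=[0,4,4,4,4,0](1)
Move 4: P2 pit3 -> P1=[5,3,3,5,0,4](1) P2=[0,4,4,0,5,1](2)
Move 5: P2 pit5 -> P1=[5,3,3,5,0,4](1) P2=[0,4,4,0,5,0](3)

Answer: 5 3 3 5 0 4 1 0 4 4 0 5 0 3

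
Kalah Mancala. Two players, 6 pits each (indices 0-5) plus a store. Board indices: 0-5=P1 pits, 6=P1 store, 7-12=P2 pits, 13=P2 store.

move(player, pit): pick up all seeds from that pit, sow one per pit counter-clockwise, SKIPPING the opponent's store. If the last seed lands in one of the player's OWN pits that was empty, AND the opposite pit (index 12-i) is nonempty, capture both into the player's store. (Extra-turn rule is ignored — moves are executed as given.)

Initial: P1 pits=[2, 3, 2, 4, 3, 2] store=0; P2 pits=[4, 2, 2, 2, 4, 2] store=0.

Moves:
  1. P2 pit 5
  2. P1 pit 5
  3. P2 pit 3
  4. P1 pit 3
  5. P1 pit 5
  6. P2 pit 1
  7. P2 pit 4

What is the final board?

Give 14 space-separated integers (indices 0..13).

Answer: 1 4 1 0 4 0 3 6 0 3 0 0 1 9

Derivation:
Move 1: P2 pit5 -> P1=[3,3,2,4,3,2](0) P2=[4,2,2,2,4,0](1)
Move 2: P1 pit5 -> P1=[3,3,2,4,3,0](1) P2=[5,2,2,2,4,0](1)
Move 3: P2 pit3 -> P1=[0,3,2,4,3,0](1) P2=[5,2,2,0,5,0](5)
Move 4: P1 pit3 -> P1=[0,3,2,0,4,1](2) P2=[6,2,2,0,5,0](5)
Move 5: P1 pit5 -> P1=[0,3,2,0,4,0](3) P2=[6,2,2,0,5,0](5)
Move 6: P2 pit1 -> P1=[0,3,0,0,4,0](3) P2=[6,0,3,0,5,0](8)
Move 7: P2 pit4 -> P1=[1,4,1,0,4,0](3) P2=[6,0,3,0,0,1](9)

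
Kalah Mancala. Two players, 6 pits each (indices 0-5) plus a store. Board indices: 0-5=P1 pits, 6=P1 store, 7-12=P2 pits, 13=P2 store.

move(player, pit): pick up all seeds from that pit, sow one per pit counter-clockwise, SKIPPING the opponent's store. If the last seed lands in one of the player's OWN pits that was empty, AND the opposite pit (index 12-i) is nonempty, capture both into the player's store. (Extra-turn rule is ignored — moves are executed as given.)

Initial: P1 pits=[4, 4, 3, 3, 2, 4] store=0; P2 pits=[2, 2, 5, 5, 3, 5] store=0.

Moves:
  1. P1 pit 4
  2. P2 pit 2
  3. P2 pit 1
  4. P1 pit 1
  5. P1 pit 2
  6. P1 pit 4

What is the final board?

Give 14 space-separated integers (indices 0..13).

Move 1: P1 pit4 -> P1=[4,4,3,3,0,5](1) P2=[2,2,5,5,3,5](0)
Move 2: P2 pit2 -> P1=[5,4,3,3,0,5](1) P2=[2,2,0,6,4,6](1)
Move 3: P2 pit1 -> P1=[5,4,3,3,0,5](1) P2=[2,0,1,7,4,6](1)
Move 4: P1 pit1 -> P1=[5,0,4,4,1,6](1) P2=[2,0,1,7,4,6](1)
Move 5: P1 pit2 -> P1=[5,0,0,5,2,7](2) P2=[2,0,1,7,4,6](1)
Move 6: P1 pit4 -> P1=[5,0,0,5,0,8](3) P2=[2,0,1,7,4,6](1)

Answer: 5 0 0 5 0 8 3 2 0 1 7 4 6 1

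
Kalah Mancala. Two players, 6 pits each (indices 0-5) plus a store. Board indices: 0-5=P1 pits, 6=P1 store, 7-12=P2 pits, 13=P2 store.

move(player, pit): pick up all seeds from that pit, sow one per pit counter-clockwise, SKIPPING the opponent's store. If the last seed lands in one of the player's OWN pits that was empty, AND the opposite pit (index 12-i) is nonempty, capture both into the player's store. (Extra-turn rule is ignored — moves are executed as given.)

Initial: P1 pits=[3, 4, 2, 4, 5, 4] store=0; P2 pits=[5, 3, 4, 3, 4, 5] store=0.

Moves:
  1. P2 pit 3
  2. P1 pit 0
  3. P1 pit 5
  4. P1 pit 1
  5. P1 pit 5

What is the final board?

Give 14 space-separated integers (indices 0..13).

Move 1: P2 pit3 -> P1=[3,4,2,4,5,4](0) P2=[5,3,4,0,5,6](1)
Move 2: P1 pit0 -> P1=[0,5,3,5,5,4](0) P2=[5,3,4,0,5,6](1)
Move 3: P1 pit5 -> P1=[0,5,3,5,5,0](1) P2=[6,4,5,0,5,6](1)
Move 4: P1 pit1 -> P1=[0,0,4,6,6,1](2) P2=[6,4,5,0,5,6](1)
Move 5: P1 pit5 -> P1=[0,0,4,6,6,0](3) P2=[6,4,5,0,5,6](1)

Answer: 0 0 4 6 6 0 3 6 4 5 0 5 6 1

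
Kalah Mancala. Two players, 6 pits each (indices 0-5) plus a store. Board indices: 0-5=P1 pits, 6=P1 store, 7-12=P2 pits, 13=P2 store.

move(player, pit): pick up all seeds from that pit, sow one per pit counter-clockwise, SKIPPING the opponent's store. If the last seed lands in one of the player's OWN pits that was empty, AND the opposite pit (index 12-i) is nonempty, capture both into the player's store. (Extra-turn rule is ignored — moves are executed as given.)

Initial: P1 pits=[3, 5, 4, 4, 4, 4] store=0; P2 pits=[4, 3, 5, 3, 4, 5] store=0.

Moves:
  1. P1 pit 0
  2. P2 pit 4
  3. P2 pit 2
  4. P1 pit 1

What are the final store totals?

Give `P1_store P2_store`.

Move 1: P1 pit0 -> P1=[0,6,5,5,4,4](0) P2=[4,3,5,3,4,5](0)
Move 2: P2 pit4 -> P1=[1,7,5,5,4,4](0) P2=[4,3,5,3,0,6](1)
Move 3: P2 pit2 -> P1=[2,7,5,5,4,4](0) P2=[4,3,0,4,1,7](2)
Move 4: P1 pit1 -> P1=[2,0,6,6,5,5](1) P2=[5,4,0,4,1,7](2)

Answer: 1 2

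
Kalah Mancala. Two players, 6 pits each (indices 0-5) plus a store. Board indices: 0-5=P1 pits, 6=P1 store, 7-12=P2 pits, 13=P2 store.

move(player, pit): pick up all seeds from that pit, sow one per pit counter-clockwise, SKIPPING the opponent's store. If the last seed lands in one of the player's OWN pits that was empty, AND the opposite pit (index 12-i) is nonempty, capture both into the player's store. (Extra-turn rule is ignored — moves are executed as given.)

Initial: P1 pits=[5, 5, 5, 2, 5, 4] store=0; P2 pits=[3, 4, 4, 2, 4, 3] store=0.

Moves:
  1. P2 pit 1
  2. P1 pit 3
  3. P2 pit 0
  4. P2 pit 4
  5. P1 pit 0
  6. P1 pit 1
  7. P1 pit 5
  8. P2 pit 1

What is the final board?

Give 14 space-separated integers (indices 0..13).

Move 1: P2 pit1 -> P1=[5,5,5,2,5,4](0) P2=[3,0,5,3,5,4](0)
Move 2: P1 pit3 -> P1=[5,5,5,0,6,5](0) P2=[3,0,5,3,5,4](0)
Move 3: P2 pit0 -> P1=[5,5,5,0,6,5](0) P2=[0,1,6,4,5,4](0)
Move 4: P2 pit4 -> P1=[6,6,6,0,6,5](0) P2=[0,1,6,4,0,5](1)
Move 5: P1 pit0 -> P1=[0,7,7,1,7,6](1) P2=[0,1,6,4,0,5](1)
Move 6: P1 pit1 -> P1=[0,0,8,2,8,7](2) P2=[1,2,6,4,0,5](1)
Move 7: P1 pit5 -> P1=[0,0,8,2,8,0](3) P2=[2,3,7,5,1,6](1)
Move 8: P2 pit1 -> P1=[0,0,8,2,8,0](3) P2=[2,0,8,6,2,6](1)

Answer: 0 0 8 2 8 0 3 2 0 8 6 2 6 1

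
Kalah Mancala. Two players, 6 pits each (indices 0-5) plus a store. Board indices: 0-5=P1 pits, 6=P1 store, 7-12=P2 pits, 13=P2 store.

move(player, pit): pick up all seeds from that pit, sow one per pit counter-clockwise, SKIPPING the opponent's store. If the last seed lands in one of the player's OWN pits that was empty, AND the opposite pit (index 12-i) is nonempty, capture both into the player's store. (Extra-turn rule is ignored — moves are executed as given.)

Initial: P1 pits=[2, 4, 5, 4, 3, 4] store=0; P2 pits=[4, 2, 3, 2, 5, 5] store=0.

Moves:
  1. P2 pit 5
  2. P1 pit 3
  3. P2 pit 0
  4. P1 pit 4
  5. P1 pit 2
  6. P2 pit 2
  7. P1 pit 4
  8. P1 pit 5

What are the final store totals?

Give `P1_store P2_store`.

Move 1: P2 pit5 -> P1=[3,5,6,5,3,4](0) P2=[4,2,3,2,5,0](1)
Move 2: P1 pit3 -> P1=[3,5,6,0,4,5](1) P2=[5,3,3,2,5,0](1)
Move 3: P2 pit0 -> P1=[0,5,6,0,4,5](1) P2=[0,4,4,3,6,0](5)
Move 4: P1 pit4 -> P1=[0,5,6,0,0,6](2) P2=[1,5,4,3,6,0](5)
Move 5: P1 pit2 -> P1=[0,5,0,1,1,7](3) P2=[2,6,4,3,6,0](5)
Move 6: P2 pit2 -> P1=[0,5,0,1,1,7](3) P2=[2,6,0,4,7,1](6)
Move 7: P1 pit4 -> P1=[0,5,0,1,0,8](3) P2=[2,6,0,4,7,1](6)
Move 8: P1 pit5 -> P1=[0,5,0,1,0,0](7) P2=[3,7,1,5,8,0](6)

Answer: 7 6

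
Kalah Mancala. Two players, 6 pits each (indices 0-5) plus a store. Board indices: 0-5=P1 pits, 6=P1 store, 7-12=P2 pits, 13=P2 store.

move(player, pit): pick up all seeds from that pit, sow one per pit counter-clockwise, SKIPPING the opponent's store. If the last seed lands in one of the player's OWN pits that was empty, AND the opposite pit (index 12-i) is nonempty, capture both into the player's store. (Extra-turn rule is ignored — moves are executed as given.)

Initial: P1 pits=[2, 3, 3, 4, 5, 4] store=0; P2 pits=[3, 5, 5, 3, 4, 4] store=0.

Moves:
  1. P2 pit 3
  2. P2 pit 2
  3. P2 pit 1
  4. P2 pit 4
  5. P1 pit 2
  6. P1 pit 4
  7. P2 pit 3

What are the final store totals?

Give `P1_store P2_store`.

Move 1: P2 pit3 -> P1=[2,3,3,4,5,4](0) P2=[3,5,5,0,5,5](1)
Move 2: P2 pit2 -> P1=[3,3,3,4,5,4](0) P2=[3,5,0,1,6,6](2)
Move 3: P2 pit1 -> P1=[3,3,3,4,5,4](0) P2=[3,0,1,2,7,7](3)
Move 4: P2 pit4 -> P1=[4,4,4,5,6,4](0) P2=[3,0,1,2,0,8](4)
Move 5: P1 pit2 -> P1=[4,4,0,6,7,5](1) P2=[3,0,1,2,0,8](4)
Move 6: P1 pit4 -> P1=[4,4,0,6,0,6](2) P2=[4,1,2,3,1,8](4)
Move 7: P2 pit3 -> P1=[4,4,0,6,0,6](2) P2=[4,1,2,0,2,9](5)

Answer: 2 5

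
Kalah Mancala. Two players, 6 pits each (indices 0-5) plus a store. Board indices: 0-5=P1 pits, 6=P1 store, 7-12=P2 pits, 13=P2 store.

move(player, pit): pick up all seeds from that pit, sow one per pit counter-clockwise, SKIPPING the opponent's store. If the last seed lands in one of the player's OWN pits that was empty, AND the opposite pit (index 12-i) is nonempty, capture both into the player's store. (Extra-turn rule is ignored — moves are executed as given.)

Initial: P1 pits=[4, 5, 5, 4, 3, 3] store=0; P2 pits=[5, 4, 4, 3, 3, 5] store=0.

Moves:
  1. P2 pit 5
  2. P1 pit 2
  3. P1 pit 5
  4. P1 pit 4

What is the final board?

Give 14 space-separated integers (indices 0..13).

Move 1: P2 pit5 -> P1=[5,6,6,5,3,3](0) P2=[5,4,4,3,3,0](1)
Move 2: P1 pit2 -> P1=[5,6,0,6,4,4](1) P2=[6,5,4,3,3,0](1)
Move 3: P1 pit5 -> P1=[5,6,0,6,4,0](2) P2=[7,6,5,3,3,0](1)
Move 4: P1 pit4 -> P1=[5,6,0,6,0,1](3) P2=[8,7,5,3,3,0](1)

Answer: 5 6 0 6 0 1 3 8 7 5 3 3 0 1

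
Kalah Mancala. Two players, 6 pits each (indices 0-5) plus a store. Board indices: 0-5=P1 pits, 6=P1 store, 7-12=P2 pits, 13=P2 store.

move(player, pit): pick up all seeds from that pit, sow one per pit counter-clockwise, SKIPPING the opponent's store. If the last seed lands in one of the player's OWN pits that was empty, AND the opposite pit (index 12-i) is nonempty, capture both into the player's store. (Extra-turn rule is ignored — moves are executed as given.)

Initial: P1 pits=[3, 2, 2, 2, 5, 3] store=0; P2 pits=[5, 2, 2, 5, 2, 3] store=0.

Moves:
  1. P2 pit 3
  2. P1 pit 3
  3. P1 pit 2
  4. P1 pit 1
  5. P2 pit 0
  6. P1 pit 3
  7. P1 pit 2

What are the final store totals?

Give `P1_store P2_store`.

Answer: 4 1

Derivation:
Move 1: P2 pit3 -> P1=[4,3,2,2,5,3](0) P2=[5,2,2,0,3,4](1)
Move 2: P1 pit3 -> P1=[4,3,2,0,6,4](0) P2=[5,2,2,0,3,4](1)
Move 3: P1 pit2 -> P1=[4,3,0,1,7,4](0) P2=[5,2,2,0,3,4](1)
Move 4: P1 pit1 -> P1=[4,0,1,2,8,4](0) P2=[5,2,2,0,3,4](1)
Move 5: P2 pit0 -> P1=[4,0,1,2,8,4](0) P2=[0,3,3,1,4,5](1)
Move 6: P1 pit3 -> P1=[4,0,1,0,9,5](0) P2=[0,3,3,1,4,5](1)
Move 7: P1 pit2 -> P1=[4,0,0,0,9,5](4) P2=[0,3,0,1,4,5](1)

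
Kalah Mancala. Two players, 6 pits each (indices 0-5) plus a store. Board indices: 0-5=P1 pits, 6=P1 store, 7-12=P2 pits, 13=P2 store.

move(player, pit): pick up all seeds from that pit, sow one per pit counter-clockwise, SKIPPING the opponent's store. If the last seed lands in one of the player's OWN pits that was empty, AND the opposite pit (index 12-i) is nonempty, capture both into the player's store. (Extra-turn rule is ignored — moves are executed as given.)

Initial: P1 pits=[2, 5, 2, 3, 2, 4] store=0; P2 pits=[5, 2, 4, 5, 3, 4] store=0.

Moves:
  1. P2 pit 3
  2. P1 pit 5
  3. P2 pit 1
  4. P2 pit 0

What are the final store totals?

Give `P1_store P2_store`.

Answer: 1 2

Derivation:
Move 1: P2 pit3 -> P1=[3,6,2,3,2,4](0) P2=[5,2,4,0,4,5](1)
Move 2: P1 pit5 -> P1=[3,6,2,3,2,0](1) P2=[6,3,5,0,4,5](1)
Move 3: P2 pit1 -> P1=[3,6,2,3,2,0](1) P2=[6,0,6,1,5,5](1)
Move 4: P2 pit0 -> P1=[3,6,2,3,2,0](1) P2=[0,1,7,2,6,6](2)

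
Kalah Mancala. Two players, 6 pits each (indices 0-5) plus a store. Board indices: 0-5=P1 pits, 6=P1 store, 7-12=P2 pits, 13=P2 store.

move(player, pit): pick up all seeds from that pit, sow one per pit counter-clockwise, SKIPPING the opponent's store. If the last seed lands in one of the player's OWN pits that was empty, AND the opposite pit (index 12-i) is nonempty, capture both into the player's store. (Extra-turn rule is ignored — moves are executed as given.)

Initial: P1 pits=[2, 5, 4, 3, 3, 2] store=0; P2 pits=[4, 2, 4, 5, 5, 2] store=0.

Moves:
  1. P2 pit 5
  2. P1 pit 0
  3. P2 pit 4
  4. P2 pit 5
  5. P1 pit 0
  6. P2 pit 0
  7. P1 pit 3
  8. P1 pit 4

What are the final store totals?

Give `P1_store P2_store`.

Answer: 2 12

Derivation:
Move 1: P2 pit5 -> P1=[3,5,4,3,3,2](0) P2=[4,2,4,5,5,0](1)
Move 2: P1 pit0 -> P1=[0,6,5,4,3,2](0) P2=[4,2,4,5,5,0](1)
Move 3: P2 pit4 -> P1=[1,7,6,4,3,2](0) P2=[4,2,4,5,0,1](2)
Move 4: P2 pit5 -> P1=[1,7,6,4,3,2](0) P2=[4,2,4,5,0,0](3)
Move 5: P1 pit0 -> P1=[0,8,6,4,3,2](0) P2=[4,2,4,5,0,0](3)
Move 6: P2 pit0 -> P1=[0,0,6,4,3,2](0) P2=[0,3,5,6,0,0](12)
Move 7: P1 pit3 -> P1=[0,0,6,0,4,3](1) P2=[1,3,5,6,0,0](12)
Move 8: P1 pit4 -> P1=[0,0,6,0,0,4](2) P2=[2,4,5,6,0,0](12)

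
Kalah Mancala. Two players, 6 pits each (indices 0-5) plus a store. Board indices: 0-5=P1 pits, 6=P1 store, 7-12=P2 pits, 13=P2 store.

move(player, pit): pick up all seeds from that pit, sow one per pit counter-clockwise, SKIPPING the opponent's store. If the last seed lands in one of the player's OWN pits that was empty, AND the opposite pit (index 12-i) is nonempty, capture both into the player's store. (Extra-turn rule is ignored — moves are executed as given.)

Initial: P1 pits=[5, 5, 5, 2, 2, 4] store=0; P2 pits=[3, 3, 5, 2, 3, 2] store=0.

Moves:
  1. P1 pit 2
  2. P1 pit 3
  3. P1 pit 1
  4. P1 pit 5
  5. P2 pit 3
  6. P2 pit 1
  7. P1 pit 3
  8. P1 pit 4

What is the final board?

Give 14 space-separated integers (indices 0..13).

Move 1: P1 pit2 -> P1=[5,5,0,3,3,5](1) P2=[4,3,5,2,3,2](0)
Move 2: P1 pit3 -> P1=[5,5,0,0,4,6](2) P2=[4,3,5,2,3,2](0)
Move 3: P1 pit1 -> P1=[5,0,1,1,5,7](3) P2=[4,3,5,2,3,2](0)
Move 4: P1 pit5 -> P1=[5,0,1,1,5,0](4) P2=[5,4,6,3,4,3](0)
Move 5: P2 pit3 -> P1=[5,0,1,1,5,0](4) P2=[5,4,6,0,5,4](1)
Move 6: P2 pit1 -> P1=[5,0,1,1,5,0](4) P2=[5,0,7,1,6,5](1)
Move 7: P1 pit3 -> P1=[5,0,1,0,6,0](4) P2=[5,0,7,1,6,5](1)
Move 8: P1 pit4 -> P1=[5,0,1,0,0,1](5) P2=[6,1,8,2,6,5](1)

Answer: 5 0 1 0 0 1 5 6 1 8 2 6 5 1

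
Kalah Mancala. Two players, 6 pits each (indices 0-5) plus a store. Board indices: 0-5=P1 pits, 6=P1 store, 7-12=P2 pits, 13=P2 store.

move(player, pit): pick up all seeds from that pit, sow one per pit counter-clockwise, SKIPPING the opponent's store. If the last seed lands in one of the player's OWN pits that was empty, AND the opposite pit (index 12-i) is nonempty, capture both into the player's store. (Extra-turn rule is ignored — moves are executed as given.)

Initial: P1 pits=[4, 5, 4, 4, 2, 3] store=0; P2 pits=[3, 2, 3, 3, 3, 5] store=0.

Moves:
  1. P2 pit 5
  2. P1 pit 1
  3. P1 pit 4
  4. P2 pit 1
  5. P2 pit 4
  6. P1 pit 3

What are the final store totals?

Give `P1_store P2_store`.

Move 1: P2 pit5 -> P1=[5,6,5,5,2,3](0) P2=[3,2,3,3,3,0](1)
Move 2: P1 pit1 -> P1=[5,0,6,6,3,4](1) P2=[4,2,3,3,3,0](1)
Move 3: P1 pit4 -> P1=[5,0,6,6,0,5](2) P2=[5,2,3,3,3,0](1)
Move 4: P2 pit1 -> P1=[5,0,6,6,0,5](2) P2=[5,0,4,4,3,0](1)
Move 5: P2 pit4 -> P1=[6,0,6,6,0,5](2) P2=[5,0,4,4,0,1](2)
Move 6: P1 pit3 -> P1=[6,0,6,0,1,6](3) P2=[6,1,5,4,0,1](2)

Answer: 3 2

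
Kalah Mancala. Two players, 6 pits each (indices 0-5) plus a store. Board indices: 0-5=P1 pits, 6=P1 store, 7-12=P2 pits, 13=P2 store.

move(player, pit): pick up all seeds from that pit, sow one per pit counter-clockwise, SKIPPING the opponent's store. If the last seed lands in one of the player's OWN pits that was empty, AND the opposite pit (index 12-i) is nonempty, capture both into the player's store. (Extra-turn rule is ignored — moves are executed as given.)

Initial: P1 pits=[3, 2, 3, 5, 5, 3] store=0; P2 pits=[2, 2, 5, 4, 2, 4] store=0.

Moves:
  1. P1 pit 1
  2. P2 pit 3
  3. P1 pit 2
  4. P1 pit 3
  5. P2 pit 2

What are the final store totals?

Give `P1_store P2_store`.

Answer: 2 2

Derivation:
Move 1: P1 pit1 -> P1=[3,0,4,6,5,3](0) P2=[2,2,5,4,2,4](0)
Move 2: P2 pit3 -> P1=[4,0,4,6,5,3](0) P2=[2,2,5,0,3,5](1)
Move 3: P1 pit2 -> P1=[4,0,0,7,6,4](1) P2=[2,2,5,0,3,5](1)
Move 4: P1 pit3 -> P1=[4,0,0,0,7,5](2) P2=[3,3,6,1,3,5](1)
Move 5: P2 pit2 -> P1=[5,1,0,0,7,5](2) P2=[3,3,0,2,4,6](2)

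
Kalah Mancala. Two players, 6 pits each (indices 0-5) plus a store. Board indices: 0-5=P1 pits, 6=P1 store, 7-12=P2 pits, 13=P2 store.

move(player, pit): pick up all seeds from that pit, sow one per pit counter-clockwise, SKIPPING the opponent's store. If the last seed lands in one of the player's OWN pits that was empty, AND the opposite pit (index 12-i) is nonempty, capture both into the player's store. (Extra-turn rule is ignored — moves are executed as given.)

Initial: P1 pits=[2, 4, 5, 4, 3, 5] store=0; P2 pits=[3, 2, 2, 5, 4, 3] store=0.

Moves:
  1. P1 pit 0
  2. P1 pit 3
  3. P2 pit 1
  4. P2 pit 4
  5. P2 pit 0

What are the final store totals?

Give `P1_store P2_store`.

Answer: 1 8

Derivation:
Move 1: P1 pit0 -> P1=[0,5,6,4,3,5](0) P2=[3,2,2,5,4,3](0)
Move 2: P1 pit3 -> P1=[0,5,6,0,4,6](1) P2=[4,2,2,5,4,3](0)
Move 3: P2 pit1 -> P1=[0,5,6,0,4,6](1) P2=[4,0,3,6,4,3](0)
Move 4: P2 pit4 -> P1=[1,6,6,0,4,6](1) P2=[4,0,3,6,0,4](1)
Move 5: P2 pit0 -> P1=[1,0,6,0,4,6](1) P2=[0,1,4,7,0,4](8)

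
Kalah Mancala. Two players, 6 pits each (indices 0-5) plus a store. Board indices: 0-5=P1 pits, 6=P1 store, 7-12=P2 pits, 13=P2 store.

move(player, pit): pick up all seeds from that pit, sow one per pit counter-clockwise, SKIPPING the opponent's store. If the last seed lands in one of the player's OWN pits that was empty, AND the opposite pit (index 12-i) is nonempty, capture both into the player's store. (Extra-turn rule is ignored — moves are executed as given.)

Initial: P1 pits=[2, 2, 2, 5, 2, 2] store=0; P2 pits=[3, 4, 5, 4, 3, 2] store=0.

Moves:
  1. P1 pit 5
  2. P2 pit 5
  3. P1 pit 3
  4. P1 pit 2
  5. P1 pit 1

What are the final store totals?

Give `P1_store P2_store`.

Move 1: P1 pit5 -> P1=[2,2,2,5,2,0](1) P2=[4,4,5,4,3,2](0)
Move 2: P2 pit5 -> P1=[3,2,2,5,2,0](1) P2=[4,4,5,4,3,0](1)
Move 3: P1 pit3 -> P1=[3,2,2,0,3,1](2) P2=[5,5,5,4,3,0](1)
Move 4: P1 pit2 -> P1=[3,2,0,1,4,1](2) P2=[5,5,5,4,3,0](1)
Move 5: P1 pit1 -> P1=[3,0,1,2,4,1](2) P2=[5,5,5,4,3,0](1)

Answer: 2 1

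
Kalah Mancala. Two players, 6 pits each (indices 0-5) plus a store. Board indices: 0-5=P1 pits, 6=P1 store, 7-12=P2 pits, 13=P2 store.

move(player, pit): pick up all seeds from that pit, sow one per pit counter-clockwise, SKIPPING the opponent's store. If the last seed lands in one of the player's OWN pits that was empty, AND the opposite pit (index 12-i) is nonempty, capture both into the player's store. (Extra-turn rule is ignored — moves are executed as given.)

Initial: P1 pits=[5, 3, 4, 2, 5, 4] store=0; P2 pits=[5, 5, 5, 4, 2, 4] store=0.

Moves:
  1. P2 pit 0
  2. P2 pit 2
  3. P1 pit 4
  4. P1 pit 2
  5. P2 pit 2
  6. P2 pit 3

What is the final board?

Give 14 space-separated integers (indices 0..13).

Move 1: P2 pit0 -> P1=[5,3,4,2,5,4](0) P2=[0,6,6,5,3,5](0)
Move 2: P2 pit2 -> P1=[6,4,4,2,5,4](0) P2=[0,6,0,6,4,6](1)
Move 3: P1 pit4 -> P1=[6,4,4,2,0,5](1) P2=[1,7,1,6,4,6](1)
Move 4: P1 pit2 -> P1=[6,4,0,3,1,6](2) P2=[1,7,1,6,4,6](1)
Move 5: P2 pit2 -> P1=[6,4,0,3,1,6](2) P2=[1,7,0,7,4,6](1)
Move 6: P2 pit3 -> P1=[7,5,1,4,1,6](2) P2=[1,7,0,0,5,7](2)

Answer: 7 5 1 4 1 6 2 1 7 0 0 5 7 2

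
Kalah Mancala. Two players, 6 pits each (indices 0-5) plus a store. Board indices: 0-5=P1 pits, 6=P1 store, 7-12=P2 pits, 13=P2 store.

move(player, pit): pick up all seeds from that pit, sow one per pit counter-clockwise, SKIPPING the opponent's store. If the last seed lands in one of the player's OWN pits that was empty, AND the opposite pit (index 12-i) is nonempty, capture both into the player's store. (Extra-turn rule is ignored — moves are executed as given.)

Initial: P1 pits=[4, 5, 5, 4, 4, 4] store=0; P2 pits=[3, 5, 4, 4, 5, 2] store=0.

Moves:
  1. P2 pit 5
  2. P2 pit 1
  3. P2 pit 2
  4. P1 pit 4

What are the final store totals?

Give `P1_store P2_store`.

Move 1: P2 pit5 -> P1=[5,5,5,4,4,4](0) P2=[3,5,4,4,5,0](1)
Move 2: P2 pit1 -> P1=[5,5,5,4,4,4](0) P2=[3,0,5,5,6,1](2)
Move 3: P2 pit2 -> P1=[6,5,5,4,4,4](0) P2=[3,0,0,6,7,2](3)
Move 4: P1 pit4 -> P1=[6,5,5,4,0,5](1) P2=[4,1,0,6,7,2](3)

Answer: 1 3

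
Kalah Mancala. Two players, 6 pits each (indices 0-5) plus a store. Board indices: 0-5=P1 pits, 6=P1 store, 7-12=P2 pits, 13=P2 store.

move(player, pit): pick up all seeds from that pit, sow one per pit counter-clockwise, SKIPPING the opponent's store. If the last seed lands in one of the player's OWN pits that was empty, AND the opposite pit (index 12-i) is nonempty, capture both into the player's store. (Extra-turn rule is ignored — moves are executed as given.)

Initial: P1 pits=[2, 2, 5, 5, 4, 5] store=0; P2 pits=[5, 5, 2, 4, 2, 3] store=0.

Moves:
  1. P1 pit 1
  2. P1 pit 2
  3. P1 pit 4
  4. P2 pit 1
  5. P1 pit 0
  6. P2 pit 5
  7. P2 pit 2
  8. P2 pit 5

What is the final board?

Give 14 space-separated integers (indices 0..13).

Move 1: P1 pit1 -> P1=[2,0,6,6,4,5](0) P2=[5,5,2,4,2,3](0)
Move 2: P1 pit2 -> P1=[2,0,0,7,5,6](1) P2=[6,6,2,4,2,3](0)
Move 3: P1 pit4 -> P1=[2,0,0,7,0,7](2) P2=[7,7,3,4,2,3](0)
Move 4: P2 pit1 -> P1=[3,1,0,7,0,7](2) P2=[7,0,4,5,3,4](1)
Move 5: P1 pit0 -> P1=[0,2,1,8,0,7](2) P2=[7,0,4,5,3,4](1)
Move 6: P2 pit5 -> P1=[1,3,2,8,0,7](2) P2=[7,0,4,5,3,0](2)
Move 7: P2 pit2 -> P1=[1,3,2,8,0,7](2) P2=[7,0,0,6,4,1](3)
Move 8: P2 pit5 -> P1=[1,3,2,8,0,7](2) P2=[7,0,0,6,4,0](4)

Answer: 1 3 2 8 0 7 2 7 0 0 6 4 0 4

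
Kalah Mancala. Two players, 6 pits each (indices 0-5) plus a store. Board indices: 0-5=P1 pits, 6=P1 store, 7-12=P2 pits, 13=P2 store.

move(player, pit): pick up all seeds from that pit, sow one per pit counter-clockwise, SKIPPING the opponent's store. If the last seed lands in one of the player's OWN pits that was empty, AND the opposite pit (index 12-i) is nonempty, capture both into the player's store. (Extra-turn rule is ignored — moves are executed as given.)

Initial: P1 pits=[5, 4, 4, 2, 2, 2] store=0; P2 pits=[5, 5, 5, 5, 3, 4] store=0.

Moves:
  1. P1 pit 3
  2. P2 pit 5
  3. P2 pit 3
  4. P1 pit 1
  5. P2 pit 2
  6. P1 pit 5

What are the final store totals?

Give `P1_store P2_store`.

Move 1: P1 pit3 -> P1=[5,4,4,0,3,3](0) P2=[5,5,5,5,3,4](0)
Move 2: P2 pit5 -> P1=[6,5,5,0,3,3](0) P2=[5,5,5,5,3,0](1)
Move 3: P2 pit3 -> P1=[7,6,5,0,3,3](0) P2=[5,5,5,0,4,1](2)
Move 4: P1 pit1 -> P1=[7,0,6,1,4,4](1) P2=[6,5,5,0,4,1](2)
Move 5: P2 pit2 -> P1=[8,0,6,1,4,4](1) P2=[6,5,0,1,5,2](3)
Move 6: P1 pit5 -> P1=[8,0,6,1,4,0](2) P2=[7,6,1,1,5,2](3)

Answer: 2 3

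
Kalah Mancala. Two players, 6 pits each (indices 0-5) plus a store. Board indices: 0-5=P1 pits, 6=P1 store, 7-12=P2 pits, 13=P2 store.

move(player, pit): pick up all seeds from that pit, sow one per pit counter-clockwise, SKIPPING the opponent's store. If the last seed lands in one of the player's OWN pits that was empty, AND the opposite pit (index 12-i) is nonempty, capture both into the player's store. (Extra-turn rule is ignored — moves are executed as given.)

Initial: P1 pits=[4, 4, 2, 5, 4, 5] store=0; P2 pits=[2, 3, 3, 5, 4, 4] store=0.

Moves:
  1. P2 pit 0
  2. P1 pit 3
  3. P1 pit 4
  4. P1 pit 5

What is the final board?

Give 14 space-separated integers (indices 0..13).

Move 1: P2 pit0 -> P1=[4,4,2,5,4,5](0) P2=[0,4,4,5,4,4](0)
Move 2: P1 pit3 -> P1=[4,4,2,0,5,6](1) P2=[1,5,4,5,4,4](0)
Move 3: P1 pit4 -> P1=[4,4,2,0,0,7](2) P2=[2,6,5,5,4,4](0)
Move 4: P1 pit5 -> P1=[4,4,2,0,0,0](3) P2=[3,7,6,6,5,5](0)

Answer: 4 4 2 0 0 0 3 3 7 6 6 5 5 0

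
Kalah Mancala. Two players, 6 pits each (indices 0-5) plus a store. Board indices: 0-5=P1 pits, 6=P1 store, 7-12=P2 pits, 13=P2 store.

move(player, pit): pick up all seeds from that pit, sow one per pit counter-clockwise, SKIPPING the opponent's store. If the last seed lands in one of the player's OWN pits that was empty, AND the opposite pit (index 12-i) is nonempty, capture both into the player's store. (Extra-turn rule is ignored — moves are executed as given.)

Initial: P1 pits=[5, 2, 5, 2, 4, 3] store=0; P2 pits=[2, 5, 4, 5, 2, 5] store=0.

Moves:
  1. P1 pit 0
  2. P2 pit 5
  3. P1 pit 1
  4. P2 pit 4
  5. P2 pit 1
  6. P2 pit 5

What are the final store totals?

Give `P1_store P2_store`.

Move 1: P1 pit0 -> P1=[0,3,6,3,5,4](0) P2=[2,5,4,5,2,5](0)
Move 2: P2 pit5 -> P1=[1,4,7,4,5,4](0) P2=[2,5,4,5,2,0](1)
Move 3: P1 pit1 -> P1=[1,0,8,5,6,5](0) P2=[2,5,4,5,2,0](1)
Move 4: P2 pit4 -> P1=[1,0,8,5,6,5](0) P2=[2,5,4,5,0,1](2)
Move 5: P2 pit1 -> P1=[1,0,8,5,6,5](0) P2=[2,0,5,6,1,2](3)
Move 6: P2 pit5 -> P1=[2,0,8,5,6,5](0) P2=[2,0,5,6,1,0](4)

Answer: 0 4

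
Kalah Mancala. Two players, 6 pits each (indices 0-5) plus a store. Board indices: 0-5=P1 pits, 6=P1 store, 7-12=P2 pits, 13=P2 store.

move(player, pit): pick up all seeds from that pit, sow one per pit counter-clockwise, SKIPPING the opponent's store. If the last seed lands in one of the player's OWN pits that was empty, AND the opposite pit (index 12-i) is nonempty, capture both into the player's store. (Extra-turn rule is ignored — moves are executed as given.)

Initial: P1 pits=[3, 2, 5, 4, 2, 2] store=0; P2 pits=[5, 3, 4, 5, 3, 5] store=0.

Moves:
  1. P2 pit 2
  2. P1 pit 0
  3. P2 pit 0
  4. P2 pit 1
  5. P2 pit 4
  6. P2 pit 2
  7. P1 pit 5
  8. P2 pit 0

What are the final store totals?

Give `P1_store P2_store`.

Answer: 1 10

Derivation:
Move 1: P2 pit2 -> P1=[3,2,5,4,2,2](0) P2=[5,3,0,6,4,6](1)
Move 2: P1 pit0 -> P1=[0,3,6,5,2,2](0) P2=[5,3,0,6,4,6](1)
Move 3: P2 pit0 -> P1=[0,3,6,5,2,2](0) P2=[0,4,1,7,5,7](1)
Move 4: P2 pit1 -> P1=[0,3,6,5,2,2](0) P2=[0,0,2,8,6,8](1)
Move 5: P2 pit4 -> P1=[1,4,7,6,2,2](0) P2=[0,0,2,8,0,9](2)
Move 6: P2 pit2 -> P1=[1,0,7,6,2,2](0) P2=[0,0,0,9,0,9](7)
Move 7: P1 pit5 -> P1=[1,0,7,6,2,0](1) P2=[1,0,0,9,0,9](7)
Move 8: P2 pit0 -> P1=[1,0,7,6,0,0](1) P2=[0,0,0,9,0,9](10)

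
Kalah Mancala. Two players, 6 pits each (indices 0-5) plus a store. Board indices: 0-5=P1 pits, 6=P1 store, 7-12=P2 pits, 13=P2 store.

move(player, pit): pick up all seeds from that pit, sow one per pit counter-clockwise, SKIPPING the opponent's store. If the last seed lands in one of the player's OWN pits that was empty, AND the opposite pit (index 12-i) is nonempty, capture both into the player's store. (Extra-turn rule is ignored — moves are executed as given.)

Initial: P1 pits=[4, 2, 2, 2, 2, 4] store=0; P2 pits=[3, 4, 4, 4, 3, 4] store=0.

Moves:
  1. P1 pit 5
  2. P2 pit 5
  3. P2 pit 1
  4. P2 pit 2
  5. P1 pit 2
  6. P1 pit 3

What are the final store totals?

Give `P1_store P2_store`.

Answer: 7 3

Derivation:
Move 1: P1 pit5 -> P1=[4,2,2,2,2,0](1) P2=[4,5,5,4,3,4](0)
Move 2: P2 pit5 -> P1=[5,3,3,2,2,0](1) P2=[4,5,5,4,3,0](1)
Move 3: P2 pit1 -> P1=[5,3,3,2,2,0](1) P2=[4,0,6,5,4,1](2)
Move 4: P2 pit2 -> P1=[6,4,3,2,2,0](1) P2=[4,0,0,6,5,2](3)
Move 5: P1 pit2 -> P1=[6,4,0,3,3,0](6) P2=[0,0,0,6,5,2](3)
Move 6: P1 pit3 -> P1=[6,4,0,0,4,1](7) P2=[0,0,0,6,5,2](3)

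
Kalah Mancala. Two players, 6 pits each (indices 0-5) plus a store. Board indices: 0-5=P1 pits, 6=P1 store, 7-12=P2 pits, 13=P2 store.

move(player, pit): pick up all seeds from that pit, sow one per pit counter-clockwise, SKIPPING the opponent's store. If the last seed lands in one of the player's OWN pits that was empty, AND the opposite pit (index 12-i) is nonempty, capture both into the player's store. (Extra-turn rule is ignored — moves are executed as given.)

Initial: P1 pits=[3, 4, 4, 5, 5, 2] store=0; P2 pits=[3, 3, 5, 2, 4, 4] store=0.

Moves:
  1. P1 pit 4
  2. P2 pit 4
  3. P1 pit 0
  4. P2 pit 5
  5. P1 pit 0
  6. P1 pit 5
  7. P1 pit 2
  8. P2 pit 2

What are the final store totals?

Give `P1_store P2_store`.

Move 1: P1 pit4 -> P1=[3,4,4,5,0,3](1) P2=[4,4,6,2,4,4](0)
Move 2: P2 pit4 -> P1=[4,5,4,5,0,3](1) P2=[4,4,6,2,0,5](1)
Move 3: P1 pit0 -> P1=[0,6,5,6,0,3](6) P2=[4,0,6,2,0,5](1)
Move 4: P2 pit5 -> P1=[1,7,6,7,0,3](6) P2=[4,0,6,2,0,0](2)
Move 5: P1 pit0 -> P1=[0,8,6,7,0,3](6) P2=[4,0,6,2,0,0](2)
Move 6: P1 pit5 -> P1=[0,8,6,7,0,0](7) P2=[5,1,6,2,0,0](2)
Move 7: P1 pit2 -> P1=[0,8,0,8,1,1](8) P2=[6,2,6,2,0,0](2)
Move 8: P2 pit2 -> P1=[1,9,0,8,1,1](8) P2=[6,2,0,3,1,1](3)

Answer: 8 3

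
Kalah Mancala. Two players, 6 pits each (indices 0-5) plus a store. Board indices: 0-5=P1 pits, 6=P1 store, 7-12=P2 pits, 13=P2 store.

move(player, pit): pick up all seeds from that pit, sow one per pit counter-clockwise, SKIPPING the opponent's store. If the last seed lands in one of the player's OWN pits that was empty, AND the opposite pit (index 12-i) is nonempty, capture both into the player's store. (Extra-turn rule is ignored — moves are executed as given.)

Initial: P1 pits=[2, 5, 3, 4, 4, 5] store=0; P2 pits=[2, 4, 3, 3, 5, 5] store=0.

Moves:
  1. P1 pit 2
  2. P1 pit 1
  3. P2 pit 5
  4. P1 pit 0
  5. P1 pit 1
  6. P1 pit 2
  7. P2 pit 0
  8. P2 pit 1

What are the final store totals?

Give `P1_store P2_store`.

Move 1: P1 pit2 -> P1=[2,5,0,5,5,6](0) P2=[2,4,3,3,5,5](0)
Move 2: P1 pit1 -> P1=[2,0,1,6,6,7](1) P2=[2,4,3,3,5,5](0)
Move 3: P2 pit5 -> P1=[3,1,2,7,6,7](1) P2=[2,4,3,3,5,0](1)
Move 4: P1 pit0 -> P1=[0,2,3,8,6,7](1) P2=[2,4,3,3,5,0](1)
Move 5: P1 pit1 -> P1=[0,0,4,9,6,7](1) P2=[2,4,3,3,5,0](1)
Move 6: P1 pit2 -> P1=[0,0,0,10,7,8](2) P2=[2,4,3,3,5,0](1)
Move 7: P2 pit0 -> P1=[0,0,0,10,7,8](2) P2=[0,5,4,3,5,0](1)
Move 8: P2 pit1 -> P1=[0,0,0,10,7,8](2) P2=[0,0,5,4,6,1](2)

Answer: 2 2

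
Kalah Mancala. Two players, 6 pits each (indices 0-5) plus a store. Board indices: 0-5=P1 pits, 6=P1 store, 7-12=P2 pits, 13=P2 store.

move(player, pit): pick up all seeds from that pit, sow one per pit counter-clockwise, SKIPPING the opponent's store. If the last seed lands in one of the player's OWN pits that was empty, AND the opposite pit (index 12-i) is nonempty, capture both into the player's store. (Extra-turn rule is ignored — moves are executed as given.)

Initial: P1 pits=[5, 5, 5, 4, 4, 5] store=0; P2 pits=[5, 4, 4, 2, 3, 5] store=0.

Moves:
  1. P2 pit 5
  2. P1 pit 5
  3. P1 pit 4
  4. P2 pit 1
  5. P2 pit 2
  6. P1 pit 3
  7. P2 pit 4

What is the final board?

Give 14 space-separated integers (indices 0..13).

Answer: 9 8 7 0 1 2 3 8 1 0 5 0 3 4

Derivation:
Move 1: P2 pit5 -> P1=[6,6,6,5,4,5](0) P2=[5,4,4,2,3,0](1)
Move 2: P1 pit5 -> P1=[6,6,6,5,4,0](1) P2=[6,5,5,3,3,0](1)
Move 3: P1 pit4 -> P1=[6,6,6,5,0,1](2) P2=[7,6,5,3,3,0](1)
Move 4: P2 pit1 -> P1=[7,6,6,5,0,1](2) P2=[7,0,6,4,4,1](2)
Move 5: P2 pit2 -> P1=[8,7,6,5,0,1](2) P2=[7,0,0,5,5,2](3)
Move 6: P1 pit3 -> P1=[8,7,6,0,1,2](3) P2=[8,1,0,5,5,2](3)
Move 7: P2 pit4 -> P1=[9,8,7,0,1,2](3) P2=[8,1,0,5,0,3](4)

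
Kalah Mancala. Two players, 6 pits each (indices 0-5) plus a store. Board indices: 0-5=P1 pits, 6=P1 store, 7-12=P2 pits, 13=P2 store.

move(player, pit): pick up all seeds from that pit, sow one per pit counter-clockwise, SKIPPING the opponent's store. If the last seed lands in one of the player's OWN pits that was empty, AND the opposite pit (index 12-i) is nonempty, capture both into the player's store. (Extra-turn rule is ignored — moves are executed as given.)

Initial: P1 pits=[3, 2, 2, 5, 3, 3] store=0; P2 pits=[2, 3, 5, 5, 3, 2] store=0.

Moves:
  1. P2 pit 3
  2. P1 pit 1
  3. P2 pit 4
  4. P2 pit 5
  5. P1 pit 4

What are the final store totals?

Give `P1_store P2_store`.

Move 1: P2 pit3 -> P1=[4,3,2,5,3,3](0) P2=[2,3,5,0,4,3](1)
Move 2: P1 pit1 -> P1=[4,0,3,6,4,3](0) P2=[2,3,5,0,4,3](1)
Move 3: P2 pit4 -> P1=[5,1,3,6,4,3](0) P2=[2,3,5,0,0,4](2)
Move 4: P2 pit5 -> P1=[6,2,4,6,4,3](0) P2=[2,3,5,0,0,0](3)
Move 5: P1 pit4 -> P1=[6,2,4,6,0,4](1) P2=[3,4,5,0,0,0](3)

Answer: 1 3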